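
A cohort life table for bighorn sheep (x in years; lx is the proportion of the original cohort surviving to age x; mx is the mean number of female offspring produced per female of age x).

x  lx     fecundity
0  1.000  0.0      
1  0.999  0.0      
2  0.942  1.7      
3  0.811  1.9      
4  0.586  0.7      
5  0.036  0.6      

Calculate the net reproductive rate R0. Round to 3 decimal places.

lx·mx by age: 0, 0, 1.6014, 1.5409, 0.4102, 0.0216
R0 = Σ lx·mx = 3.5741 → 3.574

3.574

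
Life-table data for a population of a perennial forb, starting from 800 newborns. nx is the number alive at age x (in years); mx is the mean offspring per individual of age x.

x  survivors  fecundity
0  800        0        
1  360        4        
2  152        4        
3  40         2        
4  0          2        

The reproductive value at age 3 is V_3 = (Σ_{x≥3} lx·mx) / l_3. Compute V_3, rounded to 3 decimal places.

lx = nx/n0 = nx/800: 1, 0.45, 0.19, 0.05, 0
lx·mx for x ≥ 3: 0.1, 0 → sum = 0.1
V_3 = 0.1 / l_3 = 0.1 / 0.05 = 2 → 2.000

2.000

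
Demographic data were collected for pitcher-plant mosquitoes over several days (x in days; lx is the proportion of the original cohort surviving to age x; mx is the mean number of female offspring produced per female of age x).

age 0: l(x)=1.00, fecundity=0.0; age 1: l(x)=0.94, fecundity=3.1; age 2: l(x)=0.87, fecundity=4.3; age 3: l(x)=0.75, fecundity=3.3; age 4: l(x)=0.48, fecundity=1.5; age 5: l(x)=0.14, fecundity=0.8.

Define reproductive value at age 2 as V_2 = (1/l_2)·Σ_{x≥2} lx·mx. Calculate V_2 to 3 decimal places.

lx·mx for x ≥ 2: 3.741, 2.475, 0.72, 0.112 → sum = 7.048
V_2 = 7.048 / l_2 = 7.048 / 0.87 = 8.101149… → 8.101

8.101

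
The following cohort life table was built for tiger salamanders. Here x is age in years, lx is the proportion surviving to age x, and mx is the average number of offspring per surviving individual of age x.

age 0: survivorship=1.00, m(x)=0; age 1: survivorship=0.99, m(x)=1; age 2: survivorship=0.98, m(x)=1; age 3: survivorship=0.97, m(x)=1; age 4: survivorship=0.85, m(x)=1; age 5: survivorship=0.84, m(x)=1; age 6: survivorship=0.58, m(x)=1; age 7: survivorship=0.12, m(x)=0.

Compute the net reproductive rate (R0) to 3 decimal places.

lx·mx by age: 0, 0.99, 0.98, 0.97, 0.85, 0.84, 0.58, 0
R0 = Σ lx·mx = 5.21 → 5.210

5.210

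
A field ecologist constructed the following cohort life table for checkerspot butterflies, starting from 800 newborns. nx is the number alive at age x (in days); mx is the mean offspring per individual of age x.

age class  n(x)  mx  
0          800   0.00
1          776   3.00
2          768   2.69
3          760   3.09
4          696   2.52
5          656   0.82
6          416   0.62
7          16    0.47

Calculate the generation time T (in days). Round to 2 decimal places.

2.67

lx = nx/n0 = nx/800: 1, 0.97, 0.96, 0.95, 0.87, 0.82, 0.52, 0.02
lx·mx: 0, 2.91, 2.5824, 2.9355, 2.1924, 0.6724, 0.3224, 0.0094 → R0 = 11.6245
x·lx·mx: 0, 2.91, 5.1648, 8.8065, 8.7696, 3.362, 1.9344, 0.0658 → Σ = 31.0131
T = 31.0131 / 11.6245 = 2.667908… → 2.67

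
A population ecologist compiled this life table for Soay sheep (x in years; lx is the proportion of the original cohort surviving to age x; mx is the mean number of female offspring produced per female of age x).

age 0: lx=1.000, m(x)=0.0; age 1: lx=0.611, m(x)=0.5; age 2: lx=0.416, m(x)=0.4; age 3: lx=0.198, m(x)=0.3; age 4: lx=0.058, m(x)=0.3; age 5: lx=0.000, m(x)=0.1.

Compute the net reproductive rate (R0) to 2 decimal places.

0.55

lx·mx by age: 0, 0.3055, 0.1664, 0.0594, 0.0174, 0
R0 = Σ lx·mx = 0.5487 → 0.55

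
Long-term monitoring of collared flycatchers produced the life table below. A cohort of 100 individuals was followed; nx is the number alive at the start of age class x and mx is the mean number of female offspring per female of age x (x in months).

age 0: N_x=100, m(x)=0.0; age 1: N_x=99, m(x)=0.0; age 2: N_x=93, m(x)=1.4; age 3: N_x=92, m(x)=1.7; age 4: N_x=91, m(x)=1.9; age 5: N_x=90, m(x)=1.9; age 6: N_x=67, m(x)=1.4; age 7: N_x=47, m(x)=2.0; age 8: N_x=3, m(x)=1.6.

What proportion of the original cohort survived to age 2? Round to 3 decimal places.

0.930

l_2 = n_2/n_0 = 93/100 = 0.93 → 0.930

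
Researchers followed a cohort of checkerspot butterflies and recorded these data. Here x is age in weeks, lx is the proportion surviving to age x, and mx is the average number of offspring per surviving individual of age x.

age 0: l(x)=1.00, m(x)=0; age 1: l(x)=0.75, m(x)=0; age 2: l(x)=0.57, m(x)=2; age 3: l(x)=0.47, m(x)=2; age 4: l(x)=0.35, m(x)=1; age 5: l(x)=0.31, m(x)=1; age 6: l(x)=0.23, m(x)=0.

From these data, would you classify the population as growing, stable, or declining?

growing

R0 = Σ lx·mx = 0 + 0 + 1.14 + 0.94 + 0.35 + 0.31 + 0 = 2.74
R0 > 1, so the population is growing.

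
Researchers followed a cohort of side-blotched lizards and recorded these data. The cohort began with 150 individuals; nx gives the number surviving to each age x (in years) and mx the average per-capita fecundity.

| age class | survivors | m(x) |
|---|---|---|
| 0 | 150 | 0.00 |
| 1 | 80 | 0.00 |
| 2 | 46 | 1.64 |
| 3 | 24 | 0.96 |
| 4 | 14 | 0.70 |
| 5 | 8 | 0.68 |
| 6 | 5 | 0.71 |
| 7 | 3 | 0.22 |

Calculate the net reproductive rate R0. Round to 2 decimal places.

lx = nx/n0 = nx/150: 1, 0.53333…, 0.30667…, 0.16, 0.09333…, 0.05333…, 0.03333…, 0.02
lx·mx by age: 0, 0, 0.502933…, 0.1536, 0.065333…, 0.036267…, 0.023667…, 0.0044
R0 = Σ lx·mx = 0.7862… → 0.79

0.79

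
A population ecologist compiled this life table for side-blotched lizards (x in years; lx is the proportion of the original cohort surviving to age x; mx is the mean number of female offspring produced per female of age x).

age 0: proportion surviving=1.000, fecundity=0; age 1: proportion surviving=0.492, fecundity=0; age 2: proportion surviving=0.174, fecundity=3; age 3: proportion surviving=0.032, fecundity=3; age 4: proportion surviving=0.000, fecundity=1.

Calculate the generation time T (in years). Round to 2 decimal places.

lx·mx: 0, 0, 0.522, 0.096, 0 → R0 = 0.618
x·lx·mx: 0, 0, 1.044, 0.288, 0 → Σ = 1.332
T = 1.332 / 0.618 = 2.15534… → 2.16

2.16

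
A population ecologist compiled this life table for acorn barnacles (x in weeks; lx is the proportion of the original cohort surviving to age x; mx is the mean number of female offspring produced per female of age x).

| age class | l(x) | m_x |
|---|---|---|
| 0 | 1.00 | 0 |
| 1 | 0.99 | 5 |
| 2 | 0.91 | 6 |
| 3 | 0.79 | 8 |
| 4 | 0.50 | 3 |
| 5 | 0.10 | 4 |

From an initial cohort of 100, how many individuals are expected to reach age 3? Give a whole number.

79

Expected survivors = N0 · l_3 = 100 × 0.79 = 79 → 79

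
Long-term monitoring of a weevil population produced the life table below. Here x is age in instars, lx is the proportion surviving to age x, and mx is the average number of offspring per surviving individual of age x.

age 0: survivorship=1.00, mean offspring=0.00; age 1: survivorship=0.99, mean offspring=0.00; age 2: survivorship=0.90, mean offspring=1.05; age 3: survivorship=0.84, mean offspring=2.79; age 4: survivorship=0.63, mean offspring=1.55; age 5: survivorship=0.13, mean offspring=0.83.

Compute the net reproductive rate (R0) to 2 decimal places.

4.37

lx·mx by age: 0, 0, 0.945, 2.3436, 0.9765, 0.1079
R0 = Σ lx·mx = 4.373 → 4.37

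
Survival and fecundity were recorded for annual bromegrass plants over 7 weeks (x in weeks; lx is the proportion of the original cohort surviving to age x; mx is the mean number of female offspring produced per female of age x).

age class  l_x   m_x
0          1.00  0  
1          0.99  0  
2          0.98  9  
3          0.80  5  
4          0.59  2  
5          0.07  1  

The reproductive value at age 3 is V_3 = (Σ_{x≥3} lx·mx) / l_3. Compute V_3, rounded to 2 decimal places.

lx·mx for x ≥ 3: 4, 1.18, 0.07 → sum = 5.25
V_3 = 5.25 / l_3 = 5.25 / 0.8 = 6.5625 → 6.56

6.56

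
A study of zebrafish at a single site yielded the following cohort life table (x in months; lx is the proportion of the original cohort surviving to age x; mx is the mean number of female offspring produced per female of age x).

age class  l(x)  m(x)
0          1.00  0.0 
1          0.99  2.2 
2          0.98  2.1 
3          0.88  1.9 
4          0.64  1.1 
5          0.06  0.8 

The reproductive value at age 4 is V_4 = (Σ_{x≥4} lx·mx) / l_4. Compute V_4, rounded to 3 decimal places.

1.175

lx·mx for x ≥ 4: 0.704, 0.048 → sum = 0.752
V_4 = 0.752 / l_4 = 0.752 / 0.64 = 1.175 → 1.175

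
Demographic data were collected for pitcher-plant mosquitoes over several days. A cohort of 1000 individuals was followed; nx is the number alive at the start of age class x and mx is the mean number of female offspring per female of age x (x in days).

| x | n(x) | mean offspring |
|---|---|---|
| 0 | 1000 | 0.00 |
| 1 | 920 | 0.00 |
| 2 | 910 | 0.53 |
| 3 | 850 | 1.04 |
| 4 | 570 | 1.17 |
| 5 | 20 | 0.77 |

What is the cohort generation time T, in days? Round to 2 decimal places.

lx = nx/n0 = nx/1000: 1, 0.92, 0.91, 0.85, 0.57, 0.02
lx·mx: 0, 0, 0.4823, 0.884, 0.6669, 0.0154 → R0 = 2.0486
x·lx·mx: 0, 0, 0.9646, 2.652, 2.6676, 0.077 → Σ = 6.3612
T = 6.3612 / 2.0486 = 3.105145… → 3.11

3.11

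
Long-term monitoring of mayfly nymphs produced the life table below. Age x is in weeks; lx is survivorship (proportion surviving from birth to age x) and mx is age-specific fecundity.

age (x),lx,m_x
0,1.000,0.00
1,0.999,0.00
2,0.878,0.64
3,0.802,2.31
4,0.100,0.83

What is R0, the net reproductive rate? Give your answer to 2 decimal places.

lx·mx by age: 0, 0, 0.56192, 1.85262, 0.083
R0 = Σ lx·mx = 2.49754 → 2.50

2.50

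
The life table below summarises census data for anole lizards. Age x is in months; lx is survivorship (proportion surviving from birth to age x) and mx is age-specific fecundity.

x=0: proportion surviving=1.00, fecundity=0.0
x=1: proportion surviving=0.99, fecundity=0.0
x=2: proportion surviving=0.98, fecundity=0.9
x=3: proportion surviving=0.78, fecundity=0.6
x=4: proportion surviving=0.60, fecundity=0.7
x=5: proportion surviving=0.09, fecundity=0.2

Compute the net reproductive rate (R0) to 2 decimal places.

1.79

lx·mx by age: 0, 0, 0.882, 0.468, 0.42, 0.018
R0 = Σ lx·mx = 1.788 → 1.79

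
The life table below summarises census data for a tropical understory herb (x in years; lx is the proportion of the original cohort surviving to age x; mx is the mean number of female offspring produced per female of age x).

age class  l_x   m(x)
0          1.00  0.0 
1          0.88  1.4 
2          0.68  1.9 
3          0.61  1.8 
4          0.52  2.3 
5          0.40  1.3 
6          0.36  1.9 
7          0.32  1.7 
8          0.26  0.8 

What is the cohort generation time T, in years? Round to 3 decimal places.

lx·mx: 0, 1.232, 1.292, 1.098, 1.196, 0.52, 0.684, 0.544, 0.208 → R0 = 6.774
x·lx·mx: 0, 1.232, 2.584, 3.294, 4.784, 2.6, 4.104, 3.808, 1.664 → Σ = 24.07
T = 24.07 / 6.774 = 3.553292… → 3.553

3.553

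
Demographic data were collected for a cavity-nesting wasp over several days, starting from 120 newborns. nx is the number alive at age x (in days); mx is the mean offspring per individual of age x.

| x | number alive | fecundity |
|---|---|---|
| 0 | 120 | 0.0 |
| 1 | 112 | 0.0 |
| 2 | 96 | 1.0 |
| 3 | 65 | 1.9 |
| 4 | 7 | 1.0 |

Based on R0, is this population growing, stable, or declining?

growing

lx = nx/n0 = nx/120: 1, 0.93333…, 0.8, 0.54167…, 0.05833…
R0 = Σ lx·mx = 0 + 0 + 0.8 + 1.029167… + 0.058333… = 1.8875…
R0 > 1, so the population is growing.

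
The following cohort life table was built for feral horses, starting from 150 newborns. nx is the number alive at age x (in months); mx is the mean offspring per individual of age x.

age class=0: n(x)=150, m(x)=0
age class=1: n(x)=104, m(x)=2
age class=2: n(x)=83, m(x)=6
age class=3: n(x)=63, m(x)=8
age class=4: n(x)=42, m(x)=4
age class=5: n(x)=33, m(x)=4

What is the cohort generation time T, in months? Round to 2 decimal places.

2.68

lx = nx/n0 = nx/150: 1, 0.69333…, 0.55333…, 0.42, 0.28, 0.22
lx·mx: 0, 1.386667…, 3.32…, 3.36, 1.12, 0.88 → R0 = 10.066667…
x·lx·mx: 0, 1.386667…, 6.64…, 10.08, 4.48, 4.4 → Σ = 26.986667…
T = 26.986667… / 10.066667… = 2.680795… → 2.68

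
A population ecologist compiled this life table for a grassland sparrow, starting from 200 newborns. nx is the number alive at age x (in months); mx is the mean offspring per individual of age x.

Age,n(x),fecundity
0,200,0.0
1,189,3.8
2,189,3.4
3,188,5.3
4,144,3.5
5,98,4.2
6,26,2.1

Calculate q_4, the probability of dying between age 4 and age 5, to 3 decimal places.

lx = nx/n0 = nx/200: 1, 0.945, 0.945, 0.94, 0.72, 0.49, 0.13
q_4 = (l_4 − l_5) / l_4 = (0.72 − 0.49) / 0.72
     = 0.23 / 0.72 = 0.319444… → 0.319

0.319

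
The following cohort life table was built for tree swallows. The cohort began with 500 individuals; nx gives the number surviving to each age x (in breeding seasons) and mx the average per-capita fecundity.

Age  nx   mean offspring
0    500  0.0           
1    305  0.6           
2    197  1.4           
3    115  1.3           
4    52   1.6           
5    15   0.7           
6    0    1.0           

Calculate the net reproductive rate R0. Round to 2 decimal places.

lx = nx/n0 = nx/500: 1, 0.61, 0.394, 0.23, 0.104, 0.03, 0
lx·mx by age: 0, 0.366, 0.5516, 0.299, 0.1664, 0.021, 0
R0 = Σ lx·mx = 1.404 → 1.40

1.40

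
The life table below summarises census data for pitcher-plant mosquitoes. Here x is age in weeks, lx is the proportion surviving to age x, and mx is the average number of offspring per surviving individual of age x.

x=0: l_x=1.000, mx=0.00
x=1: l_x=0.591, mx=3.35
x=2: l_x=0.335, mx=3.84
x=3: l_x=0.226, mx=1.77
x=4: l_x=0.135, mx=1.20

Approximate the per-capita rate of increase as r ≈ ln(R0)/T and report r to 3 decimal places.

R0 = Σ lx·mx = 0 + 1.97985 + 1.2864 + 0.40002 + 0.162 = 3.82827
Σ x·lx·mx = 6.40071; T = 6.40071/3.82827 = 1.67196…
r ≈ ln(R0)/T = ln(3.82827)/1.67196… = 0.8029… → 0.803

0.803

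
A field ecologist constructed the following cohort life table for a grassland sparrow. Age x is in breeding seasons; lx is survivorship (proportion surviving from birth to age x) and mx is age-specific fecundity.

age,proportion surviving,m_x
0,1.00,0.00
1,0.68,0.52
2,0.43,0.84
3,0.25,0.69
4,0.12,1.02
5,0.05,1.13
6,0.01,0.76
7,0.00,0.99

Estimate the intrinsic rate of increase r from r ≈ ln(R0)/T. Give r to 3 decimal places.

0.032

R0 = Σ lx·mx = 0 + 0.3536 + 0.3612 + 0.1725 + 0.1224 + 0.0565 + 0.0076 + 0 = 1.0738
Σ x·lx·mx = 2.4112; T = 2.4112/1.0738 = 2.24548…
r ≈ ln(R0)/T = ln(1.0738)/2.24548… = 0.03171… → 0.032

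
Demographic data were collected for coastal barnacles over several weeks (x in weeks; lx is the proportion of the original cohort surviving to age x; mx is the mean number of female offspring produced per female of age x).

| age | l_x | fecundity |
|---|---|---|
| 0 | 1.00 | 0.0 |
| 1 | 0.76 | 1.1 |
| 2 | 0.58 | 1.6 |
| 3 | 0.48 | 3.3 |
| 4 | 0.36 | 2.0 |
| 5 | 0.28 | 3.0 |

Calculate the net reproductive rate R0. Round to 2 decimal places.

lx·mx by age: 0, 0.836, 0.928, 1.584, 0.72, 0.84
R0 = Σ lx·mx = 4.908 → 4.91

4.91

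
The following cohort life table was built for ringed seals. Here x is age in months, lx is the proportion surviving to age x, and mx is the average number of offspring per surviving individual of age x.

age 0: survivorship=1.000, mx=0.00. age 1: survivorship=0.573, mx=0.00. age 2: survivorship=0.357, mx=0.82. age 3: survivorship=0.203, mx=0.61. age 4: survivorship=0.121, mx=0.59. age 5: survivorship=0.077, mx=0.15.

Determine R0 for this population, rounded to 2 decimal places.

0.50

lx·mx by age: 0, 0, 0.29274, 0.12383, 0.07139, 0.01155
R0 = Σ lx·mx = 0.49951 → 0.50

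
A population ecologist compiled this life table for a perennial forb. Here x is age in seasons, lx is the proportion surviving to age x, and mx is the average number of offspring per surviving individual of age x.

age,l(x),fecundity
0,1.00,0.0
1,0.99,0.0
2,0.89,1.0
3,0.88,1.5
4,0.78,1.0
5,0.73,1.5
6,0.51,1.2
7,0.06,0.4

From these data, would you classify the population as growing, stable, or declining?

R0 = Σ lx·mx = 0 + 0 + 0.89 + 1.32 + 0.78 + 1.095 + 0.612 + 0.024 = 4.721
R0 > 1, so the population is growing.

growing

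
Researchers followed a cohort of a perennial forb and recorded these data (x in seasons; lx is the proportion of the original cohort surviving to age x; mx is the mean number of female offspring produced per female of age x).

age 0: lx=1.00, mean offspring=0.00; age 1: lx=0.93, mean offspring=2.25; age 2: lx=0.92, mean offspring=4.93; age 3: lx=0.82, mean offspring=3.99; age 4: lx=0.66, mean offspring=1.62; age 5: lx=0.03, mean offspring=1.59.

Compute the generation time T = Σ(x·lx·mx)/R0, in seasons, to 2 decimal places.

2.31

lx·mx: 0, 2.0925, 4.5356, 3.2718, 1.0692, 0.0477 → R0 = 11.0168
x·lx·mx: 0, 2.0925, 9.0712, 9.8154, 4.2768, 0.2385 → Σ = 25.4944
T = 25.4944 / 11.0168 = 2.314138… → 2.31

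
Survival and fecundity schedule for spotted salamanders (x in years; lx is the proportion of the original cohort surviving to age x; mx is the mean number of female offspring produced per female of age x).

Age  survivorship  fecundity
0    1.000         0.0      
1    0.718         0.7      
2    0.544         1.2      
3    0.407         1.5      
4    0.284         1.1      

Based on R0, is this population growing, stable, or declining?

R0 = Σ lx·mx = 0 + 0.5026 + 0.6528 + 0.6105 + 0.3124 = 2.0783
R0 > 1, so the population is growing.

growing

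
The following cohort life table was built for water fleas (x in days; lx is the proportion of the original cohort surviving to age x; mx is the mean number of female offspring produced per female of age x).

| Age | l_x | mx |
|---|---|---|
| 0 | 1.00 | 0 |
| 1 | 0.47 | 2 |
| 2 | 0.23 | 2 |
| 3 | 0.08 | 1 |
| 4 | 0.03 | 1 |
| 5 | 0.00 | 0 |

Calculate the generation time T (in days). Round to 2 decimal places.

1.47

lx·mx: 0, 0.94, 0.46, 0.08, 0.03, 0 → R0 = 1.51
x·lx·mx: 0, 0.94, 0.92, 0.24, 0.12, 0 → Σ = 2.22
T = 2.22 / 1.51 = 1.470199… → 1.47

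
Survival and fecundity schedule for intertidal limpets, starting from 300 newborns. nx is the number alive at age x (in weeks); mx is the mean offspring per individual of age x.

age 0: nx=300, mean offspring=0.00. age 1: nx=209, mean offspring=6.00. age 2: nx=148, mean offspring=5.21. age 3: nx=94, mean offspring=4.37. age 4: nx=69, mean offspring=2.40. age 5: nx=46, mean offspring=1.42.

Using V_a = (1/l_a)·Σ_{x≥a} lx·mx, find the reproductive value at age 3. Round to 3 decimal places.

6.827

lx = nx/n0 = nx/300: 1, 0.69667…, 0.49333…, 0.31333…, 0.23, 0.15333…
lx·mx for x ≥ 3: 1.369267…, 0.552, 0.217733… → sum = 2.139…
V_3 = 2.139… / l_3 = 2.139… / 0.313333… = 6.826596… → 6.827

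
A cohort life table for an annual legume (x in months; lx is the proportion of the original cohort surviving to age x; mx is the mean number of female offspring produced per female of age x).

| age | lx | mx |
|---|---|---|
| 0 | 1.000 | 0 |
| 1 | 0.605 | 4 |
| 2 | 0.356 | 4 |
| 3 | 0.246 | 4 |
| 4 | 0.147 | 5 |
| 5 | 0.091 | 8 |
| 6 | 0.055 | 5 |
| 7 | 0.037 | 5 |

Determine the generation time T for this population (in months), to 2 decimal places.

lx·mx: 0, 2.42, 1.424, 0.984, 0.735, 0.728, 0.275, 0.185 → R0 = 6.751
x·lx·mx: 0, 2.42, 2.848, 2.952, 2.94, 3.64, 1.65, 1.295 → Σ = 17.745
T = 17.745 / 6.751 = 2.628499… → 2.63

2.63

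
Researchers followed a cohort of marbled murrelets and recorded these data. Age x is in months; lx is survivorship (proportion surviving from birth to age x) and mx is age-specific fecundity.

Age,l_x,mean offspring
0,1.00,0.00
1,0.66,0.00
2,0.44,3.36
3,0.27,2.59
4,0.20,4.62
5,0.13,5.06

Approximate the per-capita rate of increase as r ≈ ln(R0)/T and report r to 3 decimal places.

R0 = Σ lx·mx = 0 + 0 + 1.4784 + 0.6993 + 0.924 + 0.6578 = 3.7595
Σ x·lx·mx = 12.0397; T = 12.0397/3.7595 = 3.20247…
r ≈ ln(R0)/T = ln(3.7595)/3.20247… = 0.41352… → 0.414

0.414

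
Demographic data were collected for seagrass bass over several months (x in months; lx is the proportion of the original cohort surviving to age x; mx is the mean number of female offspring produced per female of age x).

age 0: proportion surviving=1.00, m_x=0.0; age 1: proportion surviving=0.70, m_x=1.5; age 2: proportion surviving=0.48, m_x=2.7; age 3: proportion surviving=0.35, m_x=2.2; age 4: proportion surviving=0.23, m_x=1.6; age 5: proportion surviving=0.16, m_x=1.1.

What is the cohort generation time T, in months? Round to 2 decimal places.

lx·mx: 0, 1.05, 1.296, 0.77, 0.368, 0.176 → R0 = 3.66
x·lx·mx: 0, 1.05, 2.592, 2.31, 1.472, 0.88 → Σ = 8.304
T = 8.304 / 3.66 = 2.268852… → 2.27

2.27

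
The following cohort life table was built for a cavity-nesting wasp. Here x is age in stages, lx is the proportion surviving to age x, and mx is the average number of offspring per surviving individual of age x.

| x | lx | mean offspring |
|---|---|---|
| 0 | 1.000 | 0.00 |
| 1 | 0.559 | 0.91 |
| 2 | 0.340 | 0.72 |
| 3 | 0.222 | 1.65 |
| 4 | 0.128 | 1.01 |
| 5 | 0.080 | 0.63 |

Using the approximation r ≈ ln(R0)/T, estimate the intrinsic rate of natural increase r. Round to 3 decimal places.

R0 = Σ lx·mx = 0 + 0.50869 + 0.2448 + 0.3663 + 0.12928 + 0.0504 = 1.29947
Σ x·lx·mx = 2.86631; T = 2.86631/1.29947 = 2.20575…
r ≈ ln(R0)/T = ln(1.29947)/2.20575… = 0.11876… → 0.119

0.119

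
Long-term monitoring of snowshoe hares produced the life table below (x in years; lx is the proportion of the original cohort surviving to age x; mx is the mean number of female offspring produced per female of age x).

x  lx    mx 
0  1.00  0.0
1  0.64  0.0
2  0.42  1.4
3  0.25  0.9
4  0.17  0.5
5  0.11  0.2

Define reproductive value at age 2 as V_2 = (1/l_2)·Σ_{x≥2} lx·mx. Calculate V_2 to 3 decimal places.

2.190

lx·mx for x ≥ 2: 0.588, 0.225, 0.085, 0.022 → sum = 0.92
V_2 = 0.92 / l_2 = 0.92 / 0.42 = 2.190476… → 2.190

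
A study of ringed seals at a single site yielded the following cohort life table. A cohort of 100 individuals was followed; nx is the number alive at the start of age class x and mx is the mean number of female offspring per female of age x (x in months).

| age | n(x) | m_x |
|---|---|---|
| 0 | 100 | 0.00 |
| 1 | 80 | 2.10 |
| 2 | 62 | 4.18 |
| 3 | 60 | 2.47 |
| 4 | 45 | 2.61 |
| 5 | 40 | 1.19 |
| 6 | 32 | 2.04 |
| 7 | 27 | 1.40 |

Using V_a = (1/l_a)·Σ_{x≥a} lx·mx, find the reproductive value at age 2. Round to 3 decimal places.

10.895

lx = nx/n0 = nx/100: 1, 0.8, 0.62, 0.6, 0.45, 0.4, 0.32, 0.27
lx·mx for x ≥ 2: 2.5916, 1.482, 1.1745, 0.476, 0.6528, 0.378 → sum = 6.7549
V_2 = 6.7549 / l_2 = 6.7549 / 0.62 = 10.895 → 10.895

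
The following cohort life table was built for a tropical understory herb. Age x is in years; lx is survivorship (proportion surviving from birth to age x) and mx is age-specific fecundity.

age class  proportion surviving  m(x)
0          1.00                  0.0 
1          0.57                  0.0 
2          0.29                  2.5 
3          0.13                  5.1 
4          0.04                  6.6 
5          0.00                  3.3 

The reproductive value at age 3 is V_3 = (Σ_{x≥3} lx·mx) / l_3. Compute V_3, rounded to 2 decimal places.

7.13

lx·mx for x ≥ 3: 0.663, 0.264, 0 → sum = 0.927
V_3 = 0.927 / l_3 = 0.927 / 0.13 = 7.130769… → 7.13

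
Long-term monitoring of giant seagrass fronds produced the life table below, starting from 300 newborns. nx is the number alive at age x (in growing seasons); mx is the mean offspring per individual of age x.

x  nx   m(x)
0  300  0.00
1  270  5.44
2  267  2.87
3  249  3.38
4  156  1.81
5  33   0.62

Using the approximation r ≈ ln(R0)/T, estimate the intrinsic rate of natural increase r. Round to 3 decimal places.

1.211

lx = nx/n0 = nx/300: 1, 0.9, 0.89, 0.83, 0.52, 0.11
R0 = Σ lx·mx = 0 + 4.896 + 2.5543 + 2.8054 + 0.9412 + 0.0682 = 11.2651
Σ x·lx·mx = 22.5266; T = 22.5266/11.2651 = 1.99968…
r ≈ ln(R0)/T = ln(11.2651)/1.99968… = 1.21105… → 1.211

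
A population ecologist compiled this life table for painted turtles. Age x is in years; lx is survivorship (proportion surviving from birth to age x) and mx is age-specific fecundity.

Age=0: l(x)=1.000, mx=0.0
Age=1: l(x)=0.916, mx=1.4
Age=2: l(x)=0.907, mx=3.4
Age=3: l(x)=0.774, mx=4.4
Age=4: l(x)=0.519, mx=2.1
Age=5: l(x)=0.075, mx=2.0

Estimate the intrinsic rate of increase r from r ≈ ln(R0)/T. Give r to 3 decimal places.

0.870

R0 = Σ lx·mx = 0 + 1.2824 + 3.0838 + 3.4056 + 1.0899 + 0.15 = 9.0117
Σ x·lx·mx = 22.7764; T = 22.7764/9.0117 = 2.52743…
r ≈ ln(R0)/T = ln(9.0117)/2.52743… = 0.86987… → 0.870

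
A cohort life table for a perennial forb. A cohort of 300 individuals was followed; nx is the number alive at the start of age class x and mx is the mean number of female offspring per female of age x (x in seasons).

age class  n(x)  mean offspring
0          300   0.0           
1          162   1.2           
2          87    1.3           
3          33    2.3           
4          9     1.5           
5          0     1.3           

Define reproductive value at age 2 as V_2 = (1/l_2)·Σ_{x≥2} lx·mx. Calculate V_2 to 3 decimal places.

lx = nx/n0 = nx/300: 1, 0.54, 0.29, 0.11, 0.03, 0
lx·mx for x ≥ 2: 0.377, 0.253, 0.045, 0 → sum = 0.675
V_2 = 0.675 / l_2 = 0.675 / 0.29 = 2.327586… → 2.328

2.328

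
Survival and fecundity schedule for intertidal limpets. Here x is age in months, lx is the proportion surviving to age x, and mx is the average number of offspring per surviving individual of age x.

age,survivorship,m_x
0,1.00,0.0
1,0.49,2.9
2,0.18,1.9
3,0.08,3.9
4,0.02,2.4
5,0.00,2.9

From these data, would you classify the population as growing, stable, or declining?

R0 = Σ lx·mx = 0 + 1.421 + 0.342 + 0.312 + 0.048 + 0 = 2.123
R0 > 1, so the population is growing.

growing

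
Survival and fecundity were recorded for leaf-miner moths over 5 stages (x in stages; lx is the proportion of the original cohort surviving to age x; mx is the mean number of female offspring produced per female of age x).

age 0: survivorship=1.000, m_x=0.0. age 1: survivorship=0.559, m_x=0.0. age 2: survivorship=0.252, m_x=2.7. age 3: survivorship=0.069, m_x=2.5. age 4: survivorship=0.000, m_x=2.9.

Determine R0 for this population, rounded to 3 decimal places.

0.853

lx·mx by age: 0, 0, 0.6804, 0.1725, 0
R0 = Σ lx·mx = 0.8529 → 0.853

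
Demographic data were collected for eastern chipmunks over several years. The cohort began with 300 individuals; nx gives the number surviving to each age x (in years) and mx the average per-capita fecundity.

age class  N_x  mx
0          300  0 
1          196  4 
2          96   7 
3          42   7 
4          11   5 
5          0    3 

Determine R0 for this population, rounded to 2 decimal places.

lx = nx/n0 = nx/300: 1, 0.65333…, 0.32, 0.14, 0.03667…, 0
lx·mx by age: 0, 2.613333…, 2.24, 0.98, 0.183333…, 0
R0 = Σ lx·mx = 6.016667… → 6.02

6.02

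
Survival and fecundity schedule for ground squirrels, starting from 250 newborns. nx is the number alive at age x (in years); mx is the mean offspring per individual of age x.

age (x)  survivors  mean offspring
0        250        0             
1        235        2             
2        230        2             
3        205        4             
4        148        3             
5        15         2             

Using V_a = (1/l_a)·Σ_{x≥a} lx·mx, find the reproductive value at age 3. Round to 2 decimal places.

6.31

lx = nx/n0 = nx/250: 1, 0.94, 0.92, 0.82, 0.592, 0.06
lx·mx for x ≥ 3: 3.28, 1.776, 0.12 → sum = 5.176
V_3 = 5.176 / l_3 = 5.176 / 0.82 = 6.312195… → 6.31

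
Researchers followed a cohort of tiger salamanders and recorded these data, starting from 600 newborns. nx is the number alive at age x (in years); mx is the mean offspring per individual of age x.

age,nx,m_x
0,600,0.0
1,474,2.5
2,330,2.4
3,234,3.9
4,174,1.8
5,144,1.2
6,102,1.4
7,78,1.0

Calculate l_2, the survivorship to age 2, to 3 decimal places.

l_2 = n_2/n_0 = 330/600 = 0.55 → 0.550

0.550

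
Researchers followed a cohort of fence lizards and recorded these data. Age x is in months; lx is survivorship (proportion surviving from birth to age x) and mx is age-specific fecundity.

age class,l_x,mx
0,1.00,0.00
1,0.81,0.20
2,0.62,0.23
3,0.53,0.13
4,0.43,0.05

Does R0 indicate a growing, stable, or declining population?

declining

R0 = Σ lx·mx = 0 + 0.162 + 0.1426 + 0.0689 + 0.0215 = 0.395
R0 < 1, so the population is declining.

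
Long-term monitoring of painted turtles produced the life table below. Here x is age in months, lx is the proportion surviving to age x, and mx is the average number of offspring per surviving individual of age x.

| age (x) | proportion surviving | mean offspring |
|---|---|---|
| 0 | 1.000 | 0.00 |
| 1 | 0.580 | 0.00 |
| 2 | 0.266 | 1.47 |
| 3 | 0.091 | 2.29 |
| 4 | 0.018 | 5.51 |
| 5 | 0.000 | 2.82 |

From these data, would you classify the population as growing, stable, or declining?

R0 = Σ lx·mx = 0 + 0 + 0.39102 + 0.20839 + 0.09918 + 0 = 0.69859
R0 < 1, so the population is declining.

declining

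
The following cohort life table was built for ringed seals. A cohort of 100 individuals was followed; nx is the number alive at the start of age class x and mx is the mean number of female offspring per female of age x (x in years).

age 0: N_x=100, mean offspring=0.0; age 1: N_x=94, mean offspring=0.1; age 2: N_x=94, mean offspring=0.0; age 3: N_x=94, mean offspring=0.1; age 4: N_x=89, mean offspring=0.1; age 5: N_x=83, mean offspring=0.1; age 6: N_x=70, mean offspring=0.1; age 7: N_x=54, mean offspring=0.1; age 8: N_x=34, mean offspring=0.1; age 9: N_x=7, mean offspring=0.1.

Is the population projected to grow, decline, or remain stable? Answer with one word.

declining

lx = nx/n0 = nx/100: 1, 0.94, 0.94, 0.94, 0.89, 0.83, 0.7, 0.54, 0.34, 0.07
R0 = Σ lx·mx = 0 + 0.094 + 0 + 0.094 + 0.089 + 0.083 + 0.07 + 0.054 + 0.034 + 0.007 = 0.525
R0 < 1, so the population is declining.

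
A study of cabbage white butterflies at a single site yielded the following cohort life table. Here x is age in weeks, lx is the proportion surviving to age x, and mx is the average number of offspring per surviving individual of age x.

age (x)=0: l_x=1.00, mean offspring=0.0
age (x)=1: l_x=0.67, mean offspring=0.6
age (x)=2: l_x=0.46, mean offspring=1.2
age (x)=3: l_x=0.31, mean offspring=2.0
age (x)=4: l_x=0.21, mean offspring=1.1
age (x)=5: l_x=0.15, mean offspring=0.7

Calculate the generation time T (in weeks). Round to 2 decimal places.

2.52

lx·mx: 0, 0.402, 0.552, 0.62, 0.231, 0.105 → R0 = 1.91
x·lx·mx: 0, 0.402, 1.104, 1.86, 0.924, 0.525 → Σ = 4.815
T = 4.815 / 1.91 = 2.520942… → 2.52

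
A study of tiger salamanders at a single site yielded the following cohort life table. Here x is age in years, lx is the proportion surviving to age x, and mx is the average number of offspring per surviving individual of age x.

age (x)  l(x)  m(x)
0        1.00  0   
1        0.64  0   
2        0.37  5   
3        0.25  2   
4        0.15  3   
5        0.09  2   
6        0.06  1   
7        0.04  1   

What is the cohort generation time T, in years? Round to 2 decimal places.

2.77

lx·mx: 0, 0, 1.85, 0.5, 0.45, 0.18, 0.06, 0.04 → R0 = 3.08
x·lx·mx: 0, 0, 3.7, 1.5, 1.8, 0.9, 0.36, 0.28 → Σ = 8.54
T = 8.54 / 3.08 = 2.772727… → 2.77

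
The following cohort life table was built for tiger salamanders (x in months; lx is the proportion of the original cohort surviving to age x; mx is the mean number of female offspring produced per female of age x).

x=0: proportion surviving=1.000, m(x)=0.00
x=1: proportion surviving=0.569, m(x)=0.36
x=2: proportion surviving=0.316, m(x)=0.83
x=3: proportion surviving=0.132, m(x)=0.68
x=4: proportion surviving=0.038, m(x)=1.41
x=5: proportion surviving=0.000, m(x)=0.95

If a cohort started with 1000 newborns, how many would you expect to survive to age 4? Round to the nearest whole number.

38

Expected survivors = N0 · l_4 = 1000 × 0.038 = 38 → 38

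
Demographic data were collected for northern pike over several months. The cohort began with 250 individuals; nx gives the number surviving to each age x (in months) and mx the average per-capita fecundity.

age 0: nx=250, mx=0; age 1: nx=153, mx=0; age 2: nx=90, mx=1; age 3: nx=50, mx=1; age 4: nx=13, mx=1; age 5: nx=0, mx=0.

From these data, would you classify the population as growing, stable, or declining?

declining

lx = nx/n0 = nx/250: 1, 0.612, 0.36, 0.2, 0.052, 0
R0 = Σ lx·mx = 0 + 0 + 0.36 + 0.2 + 0.052 + 0 = 0.612
R0 < 1, so the population is declining.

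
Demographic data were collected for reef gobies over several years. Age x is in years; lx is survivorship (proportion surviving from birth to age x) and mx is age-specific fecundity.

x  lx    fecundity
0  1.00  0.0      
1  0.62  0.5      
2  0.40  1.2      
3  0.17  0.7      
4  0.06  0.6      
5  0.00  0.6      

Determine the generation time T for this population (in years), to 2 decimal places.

1.87

lx·mx: 0, 0.31, 0.48, 0.119, 0.036, 0 → R0 = 0.945
x·lx·mx: 0, 0.31, 0.96, 0.357, 0.144, 0 → Σ = 1.771
T = 1.771 / 0.945 = 1.874074… → 1.87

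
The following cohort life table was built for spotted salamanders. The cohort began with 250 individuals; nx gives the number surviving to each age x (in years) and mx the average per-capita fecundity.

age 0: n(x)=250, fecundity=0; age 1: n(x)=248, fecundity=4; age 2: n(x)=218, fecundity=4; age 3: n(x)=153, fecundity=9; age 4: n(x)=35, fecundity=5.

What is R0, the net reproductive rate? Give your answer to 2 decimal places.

lx = nx/n0 = nx/250: 1, 0.992, 0.872, 0.612, 0.14
lx·mx by age: 0, 3.968, 3.488, 5.508, 0.7
R0 = Σ lx·mx = 13.664 → 13.66

13.66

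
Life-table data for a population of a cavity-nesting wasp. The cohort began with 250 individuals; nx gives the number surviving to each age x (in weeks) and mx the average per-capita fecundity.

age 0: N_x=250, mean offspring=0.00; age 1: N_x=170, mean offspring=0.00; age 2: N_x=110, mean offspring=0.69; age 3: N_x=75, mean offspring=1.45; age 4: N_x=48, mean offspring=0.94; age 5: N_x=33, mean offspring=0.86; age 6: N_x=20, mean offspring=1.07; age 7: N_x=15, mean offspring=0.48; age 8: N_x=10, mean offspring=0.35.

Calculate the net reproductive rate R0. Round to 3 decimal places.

lx = nx/n0 = nx/250: 1, 0.68, 0.44, 0.3, 0.192, 0.132, 0.08, 0.06, 0.04
lx·mx by age: 0, 0, 0.3036, 0.435, 0.18048, 0.11352, 0.0856, 0.0288, 0.014
R0 = Σ lx·mx = 1.161 → 1.161

1.161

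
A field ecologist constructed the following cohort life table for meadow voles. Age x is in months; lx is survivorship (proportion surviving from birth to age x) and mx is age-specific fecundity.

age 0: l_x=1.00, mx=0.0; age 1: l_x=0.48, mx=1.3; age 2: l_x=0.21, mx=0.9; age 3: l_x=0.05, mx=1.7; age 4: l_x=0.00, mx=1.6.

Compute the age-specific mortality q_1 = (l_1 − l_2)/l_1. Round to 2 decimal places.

q_1 = (l_1 − l_2) / l_1 = (0.48 − 0.21) / 0.48
     = 0.27 / 0.48 = 0.5625 → 0.56

0.56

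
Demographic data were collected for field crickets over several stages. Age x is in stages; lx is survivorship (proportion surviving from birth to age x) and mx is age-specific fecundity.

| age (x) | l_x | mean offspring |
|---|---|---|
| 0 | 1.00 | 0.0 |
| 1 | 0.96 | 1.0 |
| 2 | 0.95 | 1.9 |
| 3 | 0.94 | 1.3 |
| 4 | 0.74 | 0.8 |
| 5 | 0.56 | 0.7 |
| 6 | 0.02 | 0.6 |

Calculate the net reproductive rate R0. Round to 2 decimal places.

lx·mx by age: 0, 0.96, 1.805, 1.222, 0.592, 0.392, 0.012
R0 = Σ lx·mx = 4.983 → 4.98

4.98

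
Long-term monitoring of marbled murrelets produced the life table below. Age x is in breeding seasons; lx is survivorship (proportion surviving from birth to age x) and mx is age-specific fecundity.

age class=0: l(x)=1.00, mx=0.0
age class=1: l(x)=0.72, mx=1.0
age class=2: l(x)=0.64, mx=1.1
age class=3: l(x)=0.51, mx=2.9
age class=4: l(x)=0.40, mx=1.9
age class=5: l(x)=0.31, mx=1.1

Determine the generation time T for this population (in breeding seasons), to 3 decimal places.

lx·mx: 0, 0.72, 0.704, 1.479, 0.76, 0.341 → R0 = 4.004
x·lx·mx: 0, 0.72, 1.408, 4.437, 3.04, 1.705 → Σ = 11.31
T = 11.31 / 4.004 = 2.824675… → 2.825

2.825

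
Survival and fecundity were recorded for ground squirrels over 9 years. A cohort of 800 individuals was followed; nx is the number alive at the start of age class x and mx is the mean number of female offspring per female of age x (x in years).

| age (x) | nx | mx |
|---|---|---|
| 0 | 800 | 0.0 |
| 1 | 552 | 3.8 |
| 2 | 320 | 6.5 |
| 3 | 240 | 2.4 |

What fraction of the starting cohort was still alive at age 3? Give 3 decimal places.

0.300

l_3 = n_3/n_0 = 240/800 = 0.3 → 0.300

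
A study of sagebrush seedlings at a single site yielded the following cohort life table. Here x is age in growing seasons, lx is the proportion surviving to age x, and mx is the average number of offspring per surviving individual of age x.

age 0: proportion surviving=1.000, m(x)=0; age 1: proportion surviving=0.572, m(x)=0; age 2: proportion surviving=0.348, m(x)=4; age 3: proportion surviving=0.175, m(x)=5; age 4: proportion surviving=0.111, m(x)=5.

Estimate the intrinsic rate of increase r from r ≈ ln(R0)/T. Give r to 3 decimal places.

0.384

R0 = Σ lx·mx = 0 + 0 + 1.392 + 0.875 + 0.555 = 2.822
Σ x·lx·mx = 7.629; T = 7.629/2.822 = 2.7034…
r ≈ ln(R0)/T = ln(2.822)/2.7034… = 0.38376… → 0.384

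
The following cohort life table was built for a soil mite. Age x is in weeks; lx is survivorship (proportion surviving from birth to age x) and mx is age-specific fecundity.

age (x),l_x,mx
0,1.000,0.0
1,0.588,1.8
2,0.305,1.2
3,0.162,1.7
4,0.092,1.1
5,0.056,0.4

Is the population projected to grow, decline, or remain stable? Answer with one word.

R0 = Σ lx·mx = 0 + 1.0584 + 0.366 + 0.2754 + 0.1012 + 0.0224 = 1.8234
R0 > 1, so the population is growing.

growing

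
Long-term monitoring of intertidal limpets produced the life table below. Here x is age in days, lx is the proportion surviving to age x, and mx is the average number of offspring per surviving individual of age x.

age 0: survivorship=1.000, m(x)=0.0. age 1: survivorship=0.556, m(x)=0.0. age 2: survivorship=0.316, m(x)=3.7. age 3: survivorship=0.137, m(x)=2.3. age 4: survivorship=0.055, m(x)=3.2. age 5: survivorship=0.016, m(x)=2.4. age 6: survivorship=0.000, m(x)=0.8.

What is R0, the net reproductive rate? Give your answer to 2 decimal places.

lx·mx by age: 0, 0, 1.1692, 0.3151, 0.176, 0.0384, 0
R0 = Σ lx·mx = 1.6987 → 1.70

1.70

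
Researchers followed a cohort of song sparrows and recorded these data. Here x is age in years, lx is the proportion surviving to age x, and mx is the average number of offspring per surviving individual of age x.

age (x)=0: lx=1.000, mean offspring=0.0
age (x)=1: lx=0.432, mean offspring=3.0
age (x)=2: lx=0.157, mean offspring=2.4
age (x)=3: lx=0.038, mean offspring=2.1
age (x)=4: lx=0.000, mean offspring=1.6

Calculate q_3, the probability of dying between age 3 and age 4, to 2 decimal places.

q_3 = (l_3 − l_4) / l_3 = (0.038 − 0) / 0.038
     = 0.038 / 0.038 = 1 → 1.00

1.00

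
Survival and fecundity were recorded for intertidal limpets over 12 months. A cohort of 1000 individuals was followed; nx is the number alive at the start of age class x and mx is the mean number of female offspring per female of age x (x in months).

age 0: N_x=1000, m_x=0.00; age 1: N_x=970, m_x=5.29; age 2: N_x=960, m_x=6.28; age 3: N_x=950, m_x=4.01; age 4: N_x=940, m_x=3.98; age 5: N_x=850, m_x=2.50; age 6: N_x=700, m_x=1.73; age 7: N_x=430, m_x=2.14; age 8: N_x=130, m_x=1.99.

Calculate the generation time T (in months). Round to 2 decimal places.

3.01

lx = nx/n0 = nx/1000: 1, 0.97, 0.96, 0.95, 0.94, 0.85, 0.7, 0.43, 0.13
lx·mx: 0, 5.1313, 6.0288, 3.8095, 3.7412, 2.125, 1.211, 0.9202, 0.2587 → R0 = 23.2257
x·lx·mx: 0, 5.1313, 12.0576, 11.4285, 14.9648, 10.625, 7.266, 6.4414, 2.0696 → Σ = 69.9842
T = 69.9842 / 23.2257 = 3.013222… → 3.01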